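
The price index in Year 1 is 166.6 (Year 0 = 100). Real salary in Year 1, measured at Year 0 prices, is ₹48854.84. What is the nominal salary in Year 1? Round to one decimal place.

81392.2

Nominal = Real × (Index/100) = 48854.84 × (166.6/100)
        = 48854.84 × 1.666 = 81392.1634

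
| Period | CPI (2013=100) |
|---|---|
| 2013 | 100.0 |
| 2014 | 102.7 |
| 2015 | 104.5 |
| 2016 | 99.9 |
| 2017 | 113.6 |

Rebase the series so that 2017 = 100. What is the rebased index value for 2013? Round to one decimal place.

Rebased(2013) = 100.0 / 113.6 × 100 = 88.0282

88.0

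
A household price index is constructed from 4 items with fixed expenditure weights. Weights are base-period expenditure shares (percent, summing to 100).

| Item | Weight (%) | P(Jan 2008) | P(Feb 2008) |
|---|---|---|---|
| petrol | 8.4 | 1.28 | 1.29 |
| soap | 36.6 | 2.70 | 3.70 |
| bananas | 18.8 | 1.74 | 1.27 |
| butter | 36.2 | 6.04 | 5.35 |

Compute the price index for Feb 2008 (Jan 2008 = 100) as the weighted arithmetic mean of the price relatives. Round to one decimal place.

104.4

petrol: 8.4 × (1.29/1.28) = 8.4 × 1.007812 = 8.4656
soap: 36.6 × (3.70/2.70) = 36.6 × 1.370370 = 50.1556
bananas: 18.8 × (1.27/1.74) = 18.8 × 0.729885 = 13.7218
butter: 36.2 × (5.35/6.04) = 36.2 × 0.885762 = 32.0646
Index = Σ wᵢ·(p₁ᵢ/p₀ᵢ) = 8.4656 + 50.1556 + 13.7218 + 32.0646 = 104.4076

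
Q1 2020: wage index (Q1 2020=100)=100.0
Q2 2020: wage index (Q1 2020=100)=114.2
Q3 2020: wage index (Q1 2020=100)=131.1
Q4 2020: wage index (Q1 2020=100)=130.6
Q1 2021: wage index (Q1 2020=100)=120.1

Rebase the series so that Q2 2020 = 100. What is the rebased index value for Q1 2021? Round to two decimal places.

Rebased(Q1 2021) = 120.1 / 114.2 × 100 = 105.1664

105.17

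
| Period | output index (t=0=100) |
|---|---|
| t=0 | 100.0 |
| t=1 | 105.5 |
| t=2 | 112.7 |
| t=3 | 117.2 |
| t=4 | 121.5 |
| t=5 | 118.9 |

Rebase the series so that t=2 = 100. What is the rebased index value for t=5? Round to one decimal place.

Rebased(t=5) = 118.9 / 112.7 × 100 = 105.5013

105.5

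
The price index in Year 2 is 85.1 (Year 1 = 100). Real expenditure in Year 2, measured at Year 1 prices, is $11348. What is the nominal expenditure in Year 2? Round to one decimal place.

Nominal = Real × (Index/100) = 11348 × (85.1/100)
        = 11348 × 0.851 = 9657.1480

9657.1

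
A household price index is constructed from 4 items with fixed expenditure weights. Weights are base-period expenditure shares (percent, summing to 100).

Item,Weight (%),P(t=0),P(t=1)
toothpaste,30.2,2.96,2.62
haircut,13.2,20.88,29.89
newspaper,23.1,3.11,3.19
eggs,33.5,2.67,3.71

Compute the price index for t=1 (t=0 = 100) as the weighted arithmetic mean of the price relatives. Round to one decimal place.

115.9

toothpaste: 30.2 × (2.62/2.96) = 30.2 × 0.885135 = 26.7311
haircut: 13.2 × (29.89/20.88) = 13.2 × 1.431513 = 18.8960
newspaper: 23.1 × (3.19/3.11) = 23.1 × 1.025723 = 23.6942
eggs: 33.5 × (3.71/2.67) = 33.5 × 1.389513 = 46.5487
Index = Σ wᵢ·(p₁ᵢ/p₀ᵢ) = 26.7311 + 18.8960 + 23.6942 + 46.5487 = 115.8700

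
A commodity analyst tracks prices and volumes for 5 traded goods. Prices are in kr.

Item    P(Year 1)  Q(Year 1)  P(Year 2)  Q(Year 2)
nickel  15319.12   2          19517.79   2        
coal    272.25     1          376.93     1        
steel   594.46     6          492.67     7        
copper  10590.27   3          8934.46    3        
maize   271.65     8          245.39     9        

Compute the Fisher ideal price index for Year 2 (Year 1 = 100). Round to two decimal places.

103.85

Laspeyres component (base-period weights):
ΣP(Year 2)Q(Year 1) = 19517.79×2 + 376.93×1 + 492.67×6 + 8934.46×3 + 245.39×8 = 39035.58 + 376.93 + 2956.02 + 26803.38 + 1963.12 = 71135.03
ΣP(Year 1)Q(Year 1) = 15319.12×2 + 272.25×1 + 594.46×6 + 10590.27×3 + 271.65×8 = 30638.24 + 272.25 + 3566.76 + 31770.81 + 2173.2 = 68421.26
L = 71135.03 / 68421.26 × 100 = 103.9663
Paasche component (current-period weights):
ΣP(Year 2)Q(Year 2) = 19517.79×2 + 376.93×1 + 492.67×7 + 8934.46×3 + 245.39×9 = 39035.58 + 376.93 + 3448.69 + 26803.38 + 2208.51 = 71873.09
ΣP(Year 1)Q(Year 2) = 15319.12×2 + 272.25×1 + 594.46×7 + 10590.27×3 + 271.65×9 = 30638.24 + 272.25 + 4161.22 + 31770.81 + 2444.85 = 69287.37
P = 71873.09 / 69287.37 × 100 = 103.7319
Fisher = √(L × P) = √(103.9663 × 103.7319) = 103.8490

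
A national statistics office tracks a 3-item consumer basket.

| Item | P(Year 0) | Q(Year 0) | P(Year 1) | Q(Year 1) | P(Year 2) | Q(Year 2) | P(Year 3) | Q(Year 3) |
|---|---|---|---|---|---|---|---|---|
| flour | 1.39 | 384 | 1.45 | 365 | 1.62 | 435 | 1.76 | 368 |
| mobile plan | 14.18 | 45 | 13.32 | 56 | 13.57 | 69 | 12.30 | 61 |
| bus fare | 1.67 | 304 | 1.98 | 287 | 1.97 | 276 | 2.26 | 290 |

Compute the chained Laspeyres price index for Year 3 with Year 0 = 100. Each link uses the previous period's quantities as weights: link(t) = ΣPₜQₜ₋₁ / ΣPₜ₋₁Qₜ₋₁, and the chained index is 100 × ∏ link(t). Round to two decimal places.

111.49

Link Year 0→Year 1:
ΣP(Year 1)Q(Year 0) = 1.45×384 + 13.32×45 + 1.98×304 = 556.8 + 599.4 + 601.92 = 1758.12
ΣP(Year 0)Q(Year 0) = 1.39×384 + 14.18×45 + 1.67×304 = 533.76 + 638.1 + 507.68 = 1679.54
link = 1758.12/1679.54 = 1.046787
Link Year 1→Year 2:
ΣP(Year 2)Q(Year 1) = 1.62×365 + 13.57×56 + 1.97×287 = 591.3 + 759.92 + 565.39 = 1916.61
ΣP(Year 1)Q(Year 1) = 1.45×365 + 13.32×56 + 1.98×287 = 529.25 + 745.92 + 568.26 = 1843.43
link = 1916.61/1843.43 = 1.039698
Link Year 2→Year 3:
ΣP(Year 3)Q(Year 2) = 1.76×435 + 12.30×69 + 2.26×276 = 765.6 + 848.7 + 623.76 = 2238.06
ΣP(Year 2)Q(Year 2) = 1.62×435 + 13.57×69 + 1.97×276 = 704.7 + 936.33 + 543.72 = 2184.75
link = 2238.06/2184.75 = 1.024401
Chained index = 100 × 1.046787 × 1.039698 × 1.024401 = 111.4898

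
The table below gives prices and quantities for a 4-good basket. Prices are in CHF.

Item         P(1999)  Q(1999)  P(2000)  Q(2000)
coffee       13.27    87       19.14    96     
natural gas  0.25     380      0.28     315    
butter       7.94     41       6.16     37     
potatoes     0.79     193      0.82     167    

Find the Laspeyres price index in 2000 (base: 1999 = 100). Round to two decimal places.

126.33

Laspeyres price index uses base-period quantities as weights.
ΣP(2000)·Q(1999) = 19.14×87 + 0.28×380 + 6.16×41 + 0.82×193 = 1665.18 + 106.4 + 252.56 + 158.26 = 2182.4
ΣP(1999)·Q(1999) = 13.27×87 + 0.25×380 + 7.94×41 + 0.79×193 = 1154.49 + 95 + 325.54 + 152.47 = 1727.5
Index = 2182.4 / 1727.5 × 100 = 126.3329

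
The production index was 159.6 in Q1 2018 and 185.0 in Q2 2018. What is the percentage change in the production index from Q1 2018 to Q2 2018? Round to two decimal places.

15.91%

Change = (185.0 − 159.6) / 159.6 × 100
       = 25.4 / 159.6 × 100 = 15.9148%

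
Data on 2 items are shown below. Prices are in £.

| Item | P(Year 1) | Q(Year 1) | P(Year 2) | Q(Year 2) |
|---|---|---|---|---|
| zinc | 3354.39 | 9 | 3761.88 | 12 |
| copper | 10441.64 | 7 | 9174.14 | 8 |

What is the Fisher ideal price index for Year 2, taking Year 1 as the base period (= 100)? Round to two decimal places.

Laspeyres component (base-period weights):
ΣP(Year 2)Q(Year 1) = 3761.88×9 + 9174.14×7 = 33856.92 + 64218.98 = 98075.9
ΣP(Year 1)Q(Year 1) = 3354.39×9 + 10441.64×7 = 30189.51 + 73091.48 = 103280.99
L = 98075.9 / 103280.99 × 100 = 94.9603
Paasche component (current-period weights):
ΣP(Year 2)Q(Year 2) = 3761.88×12 + 9174.14×8 = 45142.56 + 73393.12 = 118535.68
ΣP(Year 1)Q(Year 2) = 3354.39×12 + 10441.64×8 = 40252.68 + 83533.12 = 123785.8
P = 118535.68 / 123785.8 × 100 = 95.7587
Fisher = √(L × P) = √(94.9603 × 95.7587) = 95.3586

95.36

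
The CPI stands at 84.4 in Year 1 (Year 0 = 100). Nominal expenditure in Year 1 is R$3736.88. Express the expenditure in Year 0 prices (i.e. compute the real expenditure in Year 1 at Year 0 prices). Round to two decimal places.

4427.58

Real = Nominal ÷ (Index/100) = 3736.88 ÷ (84.4/100)
     = 3736.88 ÷ 0.844 = 4427.5829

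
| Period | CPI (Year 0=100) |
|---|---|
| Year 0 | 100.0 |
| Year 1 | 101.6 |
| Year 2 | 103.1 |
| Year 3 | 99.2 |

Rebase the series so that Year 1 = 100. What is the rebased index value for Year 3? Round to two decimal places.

97.64

Rebased(Year 3) = 99.2 / 101.6 × 100 = 97.6378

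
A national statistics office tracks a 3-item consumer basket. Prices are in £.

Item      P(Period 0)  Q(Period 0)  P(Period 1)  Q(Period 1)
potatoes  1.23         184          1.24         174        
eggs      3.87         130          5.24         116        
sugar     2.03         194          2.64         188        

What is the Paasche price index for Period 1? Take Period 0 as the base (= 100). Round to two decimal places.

126.36

Paasche price index uses current-period quantities as weights.
ΣP(Period 1)·Q(Period 1) = 1.24×174 + 5.24×116 + 2.64×188 = 215.76 + 607.84 + 496.32 = 1319.92
ΣP(Period 0)·Q(Period 1) = 1.23×174 + 3.87×116 + 2.03×188 = 214.02 + 448.92 + 381.64 = 1044.58
Index = 1319.92 / 1044.58 × 100 = 126.3589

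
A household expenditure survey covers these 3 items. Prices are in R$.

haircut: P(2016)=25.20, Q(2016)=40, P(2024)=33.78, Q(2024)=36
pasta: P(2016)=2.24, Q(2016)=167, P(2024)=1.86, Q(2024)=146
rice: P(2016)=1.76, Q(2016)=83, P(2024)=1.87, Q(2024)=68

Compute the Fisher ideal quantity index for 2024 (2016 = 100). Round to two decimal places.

88.73

Laspeyres component (base-period weights):
ΣP(2016)Q(2024) = 25.20×36 + 2.24×146 + 1.76×68 = 907.2 + 327.04 + 119.68 = 1353.92
ΣP(2016)Q(2016) = 25.20×40 + 2.24×167 + 1.76×83 = 1008 + 374.08 + 146.08 = 1528.16
L = 1353.92 / 1528.16 × 100 = 88.5981
Paasche component (current-period weights):
ΣP(2024)Q(2024) = 33.78×36 + 1.86×146 + 1.87×68 = 1216.08 + 271.56 + 127.16 = 1614.8
ΣP(2024)Q(2016) = 33.78×40 + 1.86×167 + 1.87×83 = 1351.2 + 310.62 + 155.21 = 1817.03
P = 1614.8 / 1817.03 × 100 = 88.8703
Fisher = √(L × P) = √(88.5981 × 88.8703) = 88.7341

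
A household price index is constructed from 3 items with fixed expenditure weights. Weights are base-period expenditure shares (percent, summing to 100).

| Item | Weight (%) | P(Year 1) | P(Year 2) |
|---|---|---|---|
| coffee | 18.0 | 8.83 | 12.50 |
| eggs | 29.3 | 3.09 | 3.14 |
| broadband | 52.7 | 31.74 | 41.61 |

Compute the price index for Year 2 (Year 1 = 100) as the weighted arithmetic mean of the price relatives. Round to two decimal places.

coffee: 18.0 × (12.50/8.83) = 18.0 × 1.415629 = 25.4813
eggs: 29.3 × (3.14/3.09) = 29.3 × 1.016181 = 29.7741
broadband: 52.7 × (41.61/31.74) = 52.7 × 1.310964 = 69.0878
Index = Σ wᵢ·(p₁ᵢ/p₀ᵢ) = 25.4813 + 29.7741 + 69.0878 = 124.3432

124.34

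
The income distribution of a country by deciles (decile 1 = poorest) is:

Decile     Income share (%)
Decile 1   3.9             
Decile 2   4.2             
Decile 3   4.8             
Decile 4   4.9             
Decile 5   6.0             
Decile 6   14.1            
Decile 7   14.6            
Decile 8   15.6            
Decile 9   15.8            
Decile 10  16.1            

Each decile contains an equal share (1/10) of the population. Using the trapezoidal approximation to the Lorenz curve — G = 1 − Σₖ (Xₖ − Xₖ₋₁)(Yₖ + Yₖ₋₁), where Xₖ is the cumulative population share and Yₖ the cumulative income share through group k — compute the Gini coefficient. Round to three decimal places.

Cumulative income shares Yₖ: 0.0390, 0.0810, 0.1290, 0.1780, 0.2380, 0.3790, 0.5250, 0.6810, 0.8390, 1.0000
Σ (Xₖ−Xₖ₋₁)(Yₖ+Yₖ₋₁) = (1/10)(0.0390+0.0000) + (1/10)(0.0810+0.0390) + (1/10)(0.1290+0.0810) + (1/10)(0.1780+0.1290) + (1/10)(0.2380+0.1780) + (1/10)(0.3790+0.2380) + (1/10)(0.5250+0.3790) + (1/10)(0.6810+0.5250) + (1/10)(0.8390+0.6810) + (1/10)(1.0000+0.8390)
  = 0.0039 + 0.0120 + 0.0210 + 0.0307 + 0.0416 + 0.0617 + 0.0904 + 0.1206 + 0.1520 + 0.1839 = 0.7178
G = 1 − 0.7178 = 0.2822

0.282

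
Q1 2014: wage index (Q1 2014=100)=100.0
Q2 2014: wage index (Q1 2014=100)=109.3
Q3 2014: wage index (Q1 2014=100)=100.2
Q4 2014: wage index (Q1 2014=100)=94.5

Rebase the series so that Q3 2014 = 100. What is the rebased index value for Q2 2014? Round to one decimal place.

109.1

Rebased(Q2 2014) = 109.3 / 100.2 × 100 = 109.0818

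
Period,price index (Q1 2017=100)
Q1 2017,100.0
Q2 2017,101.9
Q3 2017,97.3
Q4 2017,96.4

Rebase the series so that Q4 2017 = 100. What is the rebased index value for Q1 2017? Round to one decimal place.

103.7

Rebased(Q1 2017) = 100.0 / 96.4 × 100 = 103.7344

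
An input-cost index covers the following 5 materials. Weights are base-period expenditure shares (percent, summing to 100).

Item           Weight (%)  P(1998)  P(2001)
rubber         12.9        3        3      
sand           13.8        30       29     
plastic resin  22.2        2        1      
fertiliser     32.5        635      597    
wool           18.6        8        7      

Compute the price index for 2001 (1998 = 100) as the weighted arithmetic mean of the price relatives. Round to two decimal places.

84.17

rubber: 12.9 × (3/3) = 12.9 × 1.000000 = 12.9000
sand: 13.8 × (29/30) = 13.8 × 0.966667 = 13.3400
plastic resin: 22.2 × (1/2) = 22.2 × 0.500000 = 11.1000
fertiliser: 32.5 × (597/635) = 32.5 × 0.940157 = 30.5551
wool: 18.6 × (7/8) = 18.6 × 0.875000 = 16.2750
Index = Σ wᵢ·(p₁ᵢ/p₀ᵢ) = 12.9000 + 13.3400 + 11.1000 + 30.5551 + 16.2750 = 84.1701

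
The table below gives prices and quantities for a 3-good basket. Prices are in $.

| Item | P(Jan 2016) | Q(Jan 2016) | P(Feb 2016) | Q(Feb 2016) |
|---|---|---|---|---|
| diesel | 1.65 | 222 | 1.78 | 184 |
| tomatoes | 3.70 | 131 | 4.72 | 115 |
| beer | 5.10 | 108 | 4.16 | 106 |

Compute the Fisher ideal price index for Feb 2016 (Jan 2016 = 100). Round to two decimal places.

103.81

Laspeyres component (base-period weights):
ΣP(Feb 2016)Q(Jan 2016) = 1.78×222 + 4.72×131 + 4.16×108 = 395.16 + 618.32 + 449.28 = 1462.76
ΣP(Jan 2016)Q(Jan 2016) = 1.65×222 + 3.70×131 + 5.10×108 = 366.3 + 484.7 + 550.8 = 1401.8
L = 1462.76 / 1401.8 × 100 = 104.3487
Paasche component (current-period weights):
ΣP(Feb 2016)Q(Feb 2016) = 1.78×184 + 4.72×115 + 4.16×106 = 327.52 + 542.8 + 440.96 = 1311.28
ΣP(Jan 2016)Q(Feb 2016) = 1.65×184 + 3.70×115 + 5.10×106 = 303.6 + 425.5 + 540.6 = 1269.7
P = 1311.28 / 1269.7 × 100 = 103.2748
Fisher = √(L × P) = √(104.3487 × 103.2748) = 103.8104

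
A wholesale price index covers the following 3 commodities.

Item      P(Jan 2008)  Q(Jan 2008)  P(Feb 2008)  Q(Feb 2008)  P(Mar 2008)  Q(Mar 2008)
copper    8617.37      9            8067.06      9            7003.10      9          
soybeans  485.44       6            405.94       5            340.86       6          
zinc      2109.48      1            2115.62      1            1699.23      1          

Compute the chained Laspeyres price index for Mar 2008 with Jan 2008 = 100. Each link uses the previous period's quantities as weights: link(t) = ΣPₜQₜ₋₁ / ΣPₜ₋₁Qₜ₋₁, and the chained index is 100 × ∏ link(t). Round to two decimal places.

80.87

Link Jan 2008→Feb 2008:
ΣP(Feb 2008)Q(Jan 2008) = 8067.06×9 + 405.94×6 + 2115.62×1 = 72603.54 + 2435.64 + 2115.62 = 77154.8
ΣP(Jan 2008)Q(Jan 2008) = 8617.37×9 + 485.44×6 + 2109.48×1 = 77556.33 + 2912.64 + 2109.48 = 82578.45
link = 77154.8/82578.45 = 0.934321
Link Feb 2008→Mar 2008:
ΣP(Mar 2008)Q(Feb 2008) = 7003.10×9 + 340.86×5 + 1699.23×1 = 63027.9 + 1704.3 + 1699.23 = 66431.43
ΣP(Feb 2008)Q(Feb 2008) = 8067.06×9 + 405.94×5 + 2115.62×1 = 72603.54 + 2029.7 + 2115.62 = 76748.86
link = 66431.43/76748.86 = 0.865569
Chained index = 100 × 0.934321 × 0.865569 = 80.8719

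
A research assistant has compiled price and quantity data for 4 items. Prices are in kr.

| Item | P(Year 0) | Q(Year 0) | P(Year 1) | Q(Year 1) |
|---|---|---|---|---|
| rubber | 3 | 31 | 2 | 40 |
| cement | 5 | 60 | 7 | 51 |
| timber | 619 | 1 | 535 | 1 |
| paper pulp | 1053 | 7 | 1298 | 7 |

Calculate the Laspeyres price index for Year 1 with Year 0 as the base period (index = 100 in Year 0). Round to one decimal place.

120.5

Laspeyres price index uses base-period quantities as weights.
ΣP(Year 1)·Q(Year 0) = 2×31 + 7×60 + 535×1 + 1298×7 = 62 + 420 + 535 + 9086 = 10103
ΣP(Year 0)·Q(Year 0) = 3×31 + 5×60 + 619×1 + 1053×7 = 93 + 300 + 619 + 7371 = 8383
Index = 10103 / 8383 × 100 = 120.5177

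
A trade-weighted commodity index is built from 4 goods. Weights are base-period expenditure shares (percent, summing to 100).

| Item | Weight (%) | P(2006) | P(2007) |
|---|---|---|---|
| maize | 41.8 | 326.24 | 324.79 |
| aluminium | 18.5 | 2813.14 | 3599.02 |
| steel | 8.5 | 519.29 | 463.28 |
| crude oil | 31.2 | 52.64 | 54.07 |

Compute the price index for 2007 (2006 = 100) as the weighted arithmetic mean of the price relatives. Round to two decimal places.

104.91

maize: 41.8 × (324.79/326.24) = 41.8 × 0.995555 = 41.6142
aluminium: 18.5 × (3599.02/2813.14) = 18.5 × 1.279360 = 23.6682
steel: 8.5 × (463.28/519.29) = 8.5 × 0.892141 = 7.5832
crude oil: 31.2 × (54.07/52.64) = 31.2 × 1.027166 = 32.0476
Index = Σ wᵢ·(p₁ᵢ/p₀ᵢ) = 41.6142 + 23.6682 + 7.5832 + 32.0476 = 104.9132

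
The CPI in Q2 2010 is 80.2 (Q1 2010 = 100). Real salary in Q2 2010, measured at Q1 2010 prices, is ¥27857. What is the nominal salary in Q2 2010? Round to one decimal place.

22341.3

Nominal = Real × (Index/100) = 27857 × (80.2/100)
        = 27857 × 0.802 = 22341.3140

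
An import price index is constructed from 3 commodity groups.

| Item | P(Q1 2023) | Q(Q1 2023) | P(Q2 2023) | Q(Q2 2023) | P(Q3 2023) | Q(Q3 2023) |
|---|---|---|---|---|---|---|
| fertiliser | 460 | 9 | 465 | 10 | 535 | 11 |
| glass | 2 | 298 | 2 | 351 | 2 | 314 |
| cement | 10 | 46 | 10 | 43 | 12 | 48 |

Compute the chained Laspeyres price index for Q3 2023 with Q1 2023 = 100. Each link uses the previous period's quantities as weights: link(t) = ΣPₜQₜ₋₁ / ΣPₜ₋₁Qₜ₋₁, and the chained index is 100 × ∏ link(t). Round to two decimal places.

Link Q1 2023→Q2 2023:
ΣP(Q2 2023)Q(Q1 2023) = 465×9 + 2×298 + 10×46 = 4185 + 596 + 460 = 5241
ΣP(Q1 2023)Q(Q1 2023) = 460×9 + 2×298 + 10×46 = 4140 + 596 + 460 = 5196
link = 5241/5196 = 1.008661
Link Q2 2023→Q3 2023:
ΣP(Q3 2023)Q(Q2 2023) = 535×10 + 2×351 + 12×43 = 5350 + 702 + 516 = 6568
ΣP(Q2 2023)Q(Q2 2023) = 465×10 + 2×351 + 10×43 = 4650 + 702 + 430 = 5782
link = 6568/5782 = 1.135939
Chained index = 100 × 1.008661 × 1.135939 = 114.5777

114.58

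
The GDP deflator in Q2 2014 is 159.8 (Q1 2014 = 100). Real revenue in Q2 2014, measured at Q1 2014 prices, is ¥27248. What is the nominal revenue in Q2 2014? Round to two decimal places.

Nominal = Real × (Index/100) = 27248 × (159.8/100)
        = 27248 × 1.598 = 43542.3040

43542.30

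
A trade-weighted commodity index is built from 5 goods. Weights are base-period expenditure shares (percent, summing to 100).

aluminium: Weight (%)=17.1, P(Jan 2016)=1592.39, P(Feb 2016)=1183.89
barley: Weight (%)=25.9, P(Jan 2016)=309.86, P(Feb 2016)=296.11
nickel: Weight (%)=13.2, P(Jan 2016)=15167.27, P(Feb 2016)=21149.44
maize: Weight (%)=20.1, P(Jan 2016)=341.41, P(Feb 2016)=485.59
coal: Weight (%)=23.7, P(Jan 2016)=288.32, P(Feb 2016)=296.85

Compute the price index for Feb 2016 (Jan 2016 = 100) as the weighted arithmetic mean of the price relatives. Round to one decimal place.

108.9

aluminium: 17.1 × (1183.89/1592.39) = 17.1 × 0.743467 = 12.7133
barley: 25.9 × (296.11/309.86) = 25.9 × 0.955625 = 24.7507
nickel: 13.2 × (21149.44/15167.27) = 13.2 × 1.394413 = 18.4063
maize: 20.1 × (485.59/341.41) = 20.1 × 1.422307 = 28.5884
coal: 23.7 × (296.85/288.32) = 23.7 × 1.029585 = 24.4012
Index = Σ wᵢ·(p₁ᵢ/p₀ᵢ) = 12.7133 + 24.7507 + 18.4063 + 28.5884 + 24.4012 = 108.8598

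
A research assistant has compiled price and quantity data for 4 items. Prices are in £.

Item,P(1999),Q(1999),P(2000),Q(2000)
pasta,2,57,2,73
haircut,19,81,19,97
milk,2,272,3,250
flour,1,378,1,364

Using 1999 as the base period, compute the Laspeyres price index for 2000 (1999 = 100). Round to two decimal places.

Laspeyres price index uses base-period quantities as weights.
ΣP(2000)·Q(1999) = 2×57 + 19×81 + 3×272 + 1×378 = 114 + 1539 + 816 + 378 = 2847
ΣP(1999)·Q(1999) = 2×57 + 19×81 + 2×272 + 1×378 = 114 + 1539 + 544 + 378 = 2575
Index = 2847 / 2575 × 100 = 110.5631

110.56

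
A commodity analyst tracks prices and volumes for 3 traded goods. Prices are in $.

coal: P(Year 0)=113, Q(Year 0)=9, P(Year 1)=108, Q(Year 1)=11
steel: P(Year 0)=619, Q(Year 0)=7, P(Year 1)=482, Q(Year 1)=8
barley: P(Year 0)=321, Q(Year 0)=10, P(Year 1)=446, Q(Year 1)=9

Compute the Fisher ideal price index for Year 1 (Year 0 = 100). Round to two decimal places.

Laspeyres component (base-period weights):
ΣP(Year 1)Q(Year 0) = 108×9 + 482×7 + 446×10 = 972 + 3374 + 4460 = 8806
ΣP(Year 0)Q(Year 0) = 113×9 + 619×7 + 321×10 = 1017 + 4333 + 3210 = 8560
L = 8806 / 8560 × 100 = 102.8738
Paasche component (current-period weights):
ΣP(Year 1)Q(Year 1) = 108×11 + 482×8 + 446×9 = 1188 + 3856 + 4014 = 9058
ΣP(Year 0)Q(Year 1) = 113×11 + 619×8 + 321×9 = 1243 + 4952 + 2889 = 9084
P = 9058 / 9084 × 100 = 99.7138
Fisher = √(L × P) = √(102.8738 × 99.7138) = 101.2815

101.28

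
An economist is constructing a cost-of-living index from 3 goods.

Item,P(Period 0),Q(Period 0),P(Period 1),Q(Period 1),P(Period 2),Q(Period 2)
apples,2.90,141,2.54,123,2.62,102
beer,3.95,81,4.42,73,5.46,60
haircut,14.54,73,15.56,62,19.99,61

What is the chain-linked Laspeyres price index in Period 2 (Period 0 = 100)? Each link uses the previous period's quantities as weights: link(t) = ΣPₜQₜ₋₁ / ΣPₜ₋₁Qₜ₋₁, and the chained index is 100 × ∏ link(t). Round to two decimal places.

Link Period 0→Period 1:
ΣP(Period 1)Q(Period 0) = 2.54×141 + 4.42×81 + 15.56×73 = 358.14 + 358.02 + 1135.88 = 1852.04
ΣP(Period 0)Q(Period 0) = 2.90×141 + 3.95×81 + 14.54×73 = 408.9 + 319.95 + 1061.42 = 1790.27
link = 1852.04/1790.27 = 1.034503
Link Period 1→Period 2:
ΣP(Period 2)Q(Period 1) = 2.62×123 + 5.46×73 + 19.99×62 = 322.26 + 398.58 + 1239.38 = 1960.22
ΣP(Period 1)Q(Period 1) = 2.54×123 + 4.42×73 + 15.56×62 = 312.42 + 322.66 + 964.72 = 1599.8
link = 1960.22/1599.8 = 1.225291
Chained index = 100 × 1.034503 × 1.225291 = 126.7567

126.76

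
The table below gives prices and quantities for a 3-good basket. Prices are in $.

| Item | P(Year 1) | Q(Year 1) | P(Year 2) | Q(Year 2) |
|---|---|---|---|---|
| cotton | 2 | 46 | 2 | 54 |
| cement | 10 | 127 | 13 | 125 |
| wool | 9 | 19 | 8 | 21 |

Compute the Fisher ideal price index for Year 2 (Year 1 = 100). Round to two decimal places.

Laspeyres component (base-period weights):
ΣP(Year 2)Q(Year 1) = 2×46 + 13×127 + 8×19 = 92 + 1651 + 152 = 1895
ΣP(Year 1)Q(Year 1) = 2×46 + 10×127 + 9×19 = 92 + 1270 + 171 = 1533
L = 1895 / 1533 × 100 = 123.6138
Paasche component (current-period weights):
ΣP(Year 2)Q(Year 2) = 2×54 + 13×125 + 8×21 = 108 + 1625 + 168 = 1901
ΣP(Year 1)Q(Year 2) = 2×54 + 10×125 + 9×21 = 108 + 1250 + 189 = 1547
P = 1901 / 1547 × 100 = 122.8830
Fisher = √(L × P) = √(123.6138 × 122.8830) = 123.2479

123.25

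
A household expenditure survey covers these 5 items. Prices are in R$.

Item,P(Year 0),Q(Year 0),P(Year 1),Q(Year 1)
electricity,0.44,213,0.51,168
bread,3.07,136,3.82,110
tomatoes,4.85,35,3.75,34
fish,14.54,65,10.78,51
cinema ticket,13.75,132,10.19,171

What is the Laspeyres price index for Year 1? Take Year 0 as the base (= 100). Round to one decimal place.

Laspeyres price index uses base-period quantities as weights.
ΣP(Year 1)·Q(Year 0) = 0.51×213 + 3.82×136 + 3.75×35 + 10.78×65 + 10.19×132 = 108.63 + 519.52 + 131.25 + 700.7 + 1345.08 = 2805.18
ΣP(Year 0)·Q(Year 0) = 0.44×213 + 3.07×136 + 4.85×35 + 14.54×65 + 13.75×132 = 93.72 + 417.52 + 169.75 + 945.1 + 1815 = 3441.09
Index = 2805.18 / 3441.09 × 100 = 81.5201

81.5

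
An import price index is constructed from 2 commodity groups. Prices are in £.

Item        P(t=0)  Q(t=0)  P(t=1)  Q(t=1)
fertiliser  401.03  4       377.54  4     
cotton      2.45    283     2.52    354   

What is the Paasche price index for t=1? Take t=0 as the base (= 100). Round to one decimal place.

Paasche price index uses current-period quantities as weights.
ΣP(t=1)·Q(t=1) = 377.54×4 + 2.52×354 = 1510.16 + 892.08 = 2402.24
ΣP(t=0)·Q(t=1) = 401.03×4 + 2.45×354 = 1604.12 + 867.3 = 2471.42
Index = 2402.24 / 2471.42 × 100 = 97.2008

97.2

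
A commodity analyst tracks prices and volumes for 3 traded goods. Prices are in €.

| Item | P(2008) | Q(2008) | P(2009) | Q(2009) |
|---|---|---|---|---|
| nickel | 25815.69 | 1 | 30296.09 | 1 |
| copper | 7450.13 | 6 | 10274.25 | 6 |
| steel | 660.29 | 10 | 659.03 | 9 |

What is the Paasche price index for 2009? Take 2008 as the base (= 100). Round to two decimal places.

Paasche price index uses current-period quantities as weights.
ΣP(2009)·Q(2009) = 30296.09×1 + 10274.25×6 + 659.03×9 = 30296.09 + 61645.5 + 5931.27 = 97872.86
ΣP(2008)·Q(2009) = 25815.69×1 + 7450.13×6 + 660.29×9 = 25815.69 + 44700.78 + 5942.61 = 76459.08
Index = 97872.86 / 76459.08 × 100 = 128.0069

128.01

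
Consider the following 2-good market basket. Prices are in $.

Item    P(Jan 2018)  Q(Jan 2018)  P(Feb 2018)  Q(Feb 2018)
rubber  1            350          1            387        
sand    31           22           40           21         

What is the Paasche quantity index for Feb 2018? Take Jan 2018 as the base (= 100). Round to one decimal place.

99.8

Paasche quantity index uses current-period prices as weights.
ΣP(Feb 2018)·Q(Feb 2018) = 1×387 + 40×21 = 387 + 840 = 1227
ΣP(Feb 2018)·Q(Jan 2018) = 1×350 + 40×22 = 350 + 880 = 1230
Index = 1227 / 1230 × 100 = 99.7561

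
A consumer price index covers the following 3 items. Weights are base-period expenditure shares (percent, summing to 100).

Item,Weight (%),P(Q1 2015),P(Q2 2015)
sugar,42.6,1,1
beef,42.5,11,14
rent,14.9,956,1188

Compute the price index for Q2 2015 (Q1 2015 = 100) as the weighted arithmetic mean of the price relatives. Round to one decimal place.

sugar: 42.6 × (1/1) = 42.6 × 1.000000 = 42.6000
beef: 42.5 × (14/11) = 42.5 × 1.272727 = 54.0909
rent: 14.9 × (1188/956) = 14.9 × 1.242678 = 18.5159
Index = Σ wᵢ·(p₁ᵢ/p₀ᵢ) = 42.6000 + 54.0909 + 18.5159 = 115.2068

115.2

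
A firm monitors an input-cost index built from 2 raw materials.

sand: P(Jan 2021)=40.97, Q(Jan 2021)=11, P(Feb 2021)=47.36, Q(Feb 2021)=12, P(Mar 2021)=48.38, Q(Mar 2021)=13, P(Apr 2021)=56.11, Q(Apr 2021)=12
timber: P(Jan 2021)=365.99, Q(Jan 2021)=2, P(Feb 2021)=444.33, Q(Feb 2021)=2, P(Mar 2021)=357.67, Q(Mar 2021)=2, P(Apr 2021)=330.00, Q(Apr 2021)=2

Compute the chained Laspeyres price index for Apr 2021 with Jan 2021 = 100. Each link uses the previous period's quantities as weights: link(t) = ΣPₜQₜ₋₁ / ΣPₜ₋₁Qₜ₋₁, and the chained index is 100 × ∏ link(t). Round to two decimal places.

109.57

Link Jan 2021→Feb 2021:
ΣP(Feb 2021)Q(Jan 2021) = 47.36×11 + 444.33×2 = 520.96 + 888.66 = 1409.62
ΣP(Jan 2021)Q(Jan 2021) = 40.97×11 + 365.99×2 = 450.67 + 731.98 = 1182.65
link = 1409.62/1182.65 = 1.191916
Link Feb 2021→Mar 2021:
ΣP(Mar 2021)Q(Feb 2021) = 48.38×12 + 357.67×2 = 580.56 + 715.34 = 1295.9
ΣP(Feb 2021)Q(Feb 2021) = 47.36×12 + 444.33×2 = 568.32 + 888.66 = 1456.98
link = 1295.9/1456.98 = 0.889443
Link Mar 2021→Apr 2021:
ΣP(Apr 2021)Q(Mar 2021) = 56.11×13 + 330.00×2 = 729.43 + 660 = 1389.43
ΣP(Mar 2021)Q(Mar 2021) = 48.38×13 + 357.67×2 = 628.94 + 715.34 = 1344.28
link = 1389.43/1344.28 = 1.033587
Chained index = 100 × 1.191916 × 0.889443 × 1.033587 = 109.5748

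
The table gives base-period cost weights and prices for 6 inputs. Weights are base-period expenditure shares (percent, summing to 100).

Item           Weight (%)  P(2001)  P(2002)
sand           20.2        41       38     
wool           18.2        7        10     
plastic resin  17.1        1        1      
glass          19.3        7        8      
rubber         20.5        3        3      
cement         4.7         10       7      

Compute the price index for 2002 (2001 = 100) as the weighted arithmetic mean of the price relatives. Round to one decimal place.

107.7

sand: 20.2 × (38/41) = 20.2 × 0.926829 = 18.7220
wool: 18.2 × (10/7) = 18.2 × 1.428571 = 26.0000
plastic resin: 17.1 × (1/1) = 17.1 × 1.000000 = 17.1000
glass: 19.3 × (8/7) = 19.3 × 1.142857 = 22.0571
rubber: 20.5 × (3/3) = 20.5 × 1.000000 = 20.5000
cement: 4.7 × (7/10) = 4.7 × 0.700000 = 3.2900
Index = Σ wᵢ·(p₁ᵢ/p₀ᵢ) = 18.7220 + 26.0000 + 17.1000 + 22.0571 + 20.5000 + 3.2900 = 107.6691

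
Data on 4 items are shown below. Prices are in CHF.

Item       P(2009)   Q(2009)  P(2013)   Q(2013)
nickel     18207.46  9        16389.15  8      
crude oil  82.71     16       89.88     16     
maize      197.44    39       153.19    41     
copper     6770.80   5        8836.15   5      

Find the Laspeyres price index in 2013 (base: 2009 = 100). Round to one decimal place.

96.3

Laspeyres price index uses base-period quantities as weights.
ΣP(2013)·Q(2009) = 16389.15×9 + 89.88×16 + 153.19×39 + 8836.15×5 = 147502.35 + 1438.08 + 5974.41 + 44180.75 = 199095.59
ΣP(2009)·Q(2009) = 18207.46×9 + 82.71×16 + 197.44×39 + 6770.80×5 = 163867.14 + 1323.36 + 7700.16 + 33854 = 206744.66
Index = 199095.59 / 206744.66 × 100 = 96.3002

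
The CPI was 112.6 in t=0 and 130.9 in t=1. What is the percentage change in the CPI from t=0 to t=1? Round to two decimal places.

16.25%

Change = (130.9 − 112.6) / 112.6 × 100
       = 18.3 / 112.6 × 100 = 16.2522%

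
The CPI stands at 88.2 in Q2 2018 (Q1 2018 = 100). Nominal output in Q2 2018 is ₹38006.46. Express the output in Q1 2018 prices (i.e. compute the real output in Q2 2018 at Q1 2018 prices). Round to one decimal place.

43091.2

Real = Nominal ÷ (Index/100) = 38006.46 ÷ (88.2/100)
     = 38006.46 ÷ 0.882 = 43091.2245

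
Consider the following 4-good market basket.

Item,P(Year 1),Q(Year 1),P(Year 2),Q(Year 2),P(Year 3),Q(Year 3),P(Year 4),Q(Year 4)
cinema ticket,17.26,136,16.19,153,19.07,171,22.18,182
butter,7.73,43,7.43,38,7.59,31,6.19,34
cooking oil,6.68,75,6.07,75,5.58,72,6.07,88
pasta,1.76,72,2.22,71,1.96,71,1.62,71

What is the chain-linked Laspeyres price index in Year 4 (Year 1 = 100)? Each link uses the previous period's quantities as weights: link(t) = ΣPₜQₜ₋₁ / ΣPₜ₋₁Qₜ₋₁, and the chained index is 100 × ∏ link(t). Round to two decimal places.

Link Year 1→Year 2:
ΣP(Year 2)Q(Year 1) = 16.19×136 + 7.43×43 + 6.07×75 + 2.22×72 = 2201.84 + 319.49 + 455.25 + 159.84 = 3136.42
ΣP(Year 1)Q(Year 1) = 17.26×136 + 7.73×43 + 6.68×75 + 1.76×72 = 2347.36 + 332.39 + 501 + 126.72 = 3307.47
link = 3136.42/3307.47 = 0.948284
Link Year 2→Year 3:
ΣP(Year 3)Q(Year 2) = 19.07×153 + 7.59×38 + 5.58×75 + 1.96×71 = 2917.71 + 288.42 + 418.5 + 139.16 = 3763.79
ΣP(Year 2)Q(Year 2) = 16.19×153 + 7.43×38 + 6.07×75 + 2.22×71 = 2477.07 + 282.34 + 455.25 + 157.62 = 3372.28
link = 3763.79/3372.28 = 1.116097
Link Year 3→Year 4:
ΣP(Year 4)Q(Year 3) = 22.18×171 + 6.19×31 + 6.07×72 + 1.62×71 = 3792.78 + 191.89 + 437.04 + 115.02 = 4536.73
ΣP(Year 3)Q(Year 3) = 19.07×171 + 7.59×31 + 5.58×72 + 1.96×71 = 3260.97 + 235.29 + 401.76 + 139.16 = 4037.18
link = 4536.73/4037.18 = 1.123737
Chained index = 100 × 0.948284 × 1.116097 × 1.123737 = 118.9337

118.93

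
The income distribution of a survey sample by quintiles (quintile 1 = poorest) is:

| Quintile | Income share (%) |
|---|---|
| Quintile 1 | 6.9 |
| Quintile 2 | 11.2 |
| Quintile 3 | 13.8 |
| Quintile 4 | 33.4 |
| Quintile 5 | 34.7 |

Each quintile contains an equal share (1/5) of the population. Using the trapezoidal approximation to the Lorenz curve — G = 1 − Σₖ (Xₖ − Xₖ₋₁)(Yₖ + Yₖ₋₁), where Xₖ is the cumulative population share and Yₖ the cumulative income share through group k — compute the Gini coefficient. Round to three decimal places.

Cumulative income shares Yₖ: 0.0690, 0.1810, 0.3190, 0.6530, 1.0000
Σ (Xₖ−Xₖ₋₁)(Yₖ+Yₖ₋₁) = (1/5)(0.0690+0.0000) + (1/5)(0.1810+0.0690) + (1/5)(0.3190+0.1810) + (1/5)(0.6530+0.3190) + (1/5)(1.0000+0.6530)
  = 0.0138 + 0.0500 + 0.1000 + 0.1944 + 0.3306 = 0.6888
G = 1 − 0.6888 = 0.3112

0.311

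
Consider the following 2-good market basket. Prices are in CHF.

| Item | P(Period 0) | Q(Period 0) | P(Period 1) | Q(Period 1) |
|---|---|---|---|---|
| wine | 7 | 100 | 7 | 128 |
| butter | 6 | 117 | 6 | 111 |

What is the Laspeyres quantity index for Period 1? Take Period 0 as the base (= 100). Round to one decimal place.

Laspeyres quantity index uses base-period prices as weights.
ΣP(Period 0)·Q(Period 1) = 7×128 + 6×111 = 896 + 666 = 1562
ΣP(Period 0)·Q(Period 0) = 7×100 + 6×117 = 700 + 702 = 1402
Index = 1562 / 1402 × 100 = 111.4123

111.4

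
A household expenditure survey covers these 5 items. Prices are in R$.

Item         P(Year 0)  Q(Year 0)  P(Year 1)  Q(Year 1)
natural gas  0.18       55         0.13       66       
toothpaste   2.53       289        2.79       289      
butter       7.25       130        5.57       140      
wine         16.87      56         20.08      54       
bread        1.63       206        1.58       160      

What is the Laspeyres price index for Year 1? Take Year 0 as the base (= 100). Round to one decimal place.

100.8

Laspeyres price index uses base-period quantities as weights.
ΣP(Year 1)·Q(Year 0) = 0.13×55 + 2.79×289 + 5.57×130 + 20.08×56 + 1.58×206 = 7.15 + 806.31 + 724.1 + 1124.48 + 325.48 = 2987.52
ΣP(Year 0)·Q(Year 0) = 0.18×55 + 2.53×289 + 7.25×130 + 16.87×56 + 1.63×206 = 9.9 + 731.17 + 942.5 + 944.72 + 335.78 = 2964.07
Index = 2987.52 / 2964.07 × 100 = 100.7911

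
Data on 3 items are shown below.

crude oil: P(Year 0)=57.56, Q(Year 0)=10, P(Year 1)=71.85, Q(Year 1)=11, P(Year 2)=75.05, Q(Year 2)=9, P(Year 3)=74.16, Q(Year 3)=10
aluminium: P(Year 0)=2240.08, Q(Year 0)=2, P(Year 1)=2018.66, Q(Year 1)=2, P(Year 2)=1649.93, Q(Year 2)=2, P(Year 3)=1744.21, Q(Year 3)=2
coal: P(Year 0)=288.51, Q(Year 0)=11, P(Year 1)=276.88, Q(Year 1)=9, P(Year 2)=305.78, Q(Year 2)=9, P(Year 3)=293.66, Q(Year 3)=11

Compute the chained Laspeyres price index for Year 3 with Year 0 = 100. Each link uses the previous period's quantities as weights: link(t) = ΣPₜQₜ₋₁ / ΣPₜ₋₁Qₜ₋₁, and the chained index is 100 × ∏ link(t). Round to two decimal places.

90.02

Link Year 0→Year 1:
ΣP(Year 1)Q(Year 0) = 71.85×10 + 2018.66×2 + 276.88×11 = 718.5 + 4037.32 + 3045.68 = 7801.5
ΣP(Year 0)Q(Year 0) = 57.56×10 + 2240.08×2 + 288.51×11 = 575.6 + 4480.16 + 3173.61 = 8229.37
link = 7801.5/8229.37 = 0.948007
Link Year 1→Year 2:
ΣP(Year 2)Q(Year 1) = 75.05×11 + 1649.93×2 + 305.78×9 = 825.55 + 3299.86 + 2752.02 = 6877.43
ΣP(Year 1)Q(Year 1) = 71.85×11 + 2018.66×2 + 276.88×9 = 790.35 + 4037.32 + 2491.92 = 7319.59
link = 6877.43/7319.59 = 0.939592
Link Year 2→Year 3:
ΣP(Year 3)Q(Year 2) = 74.16×9 + 1744.21×2 + 293.66×9 = 667.44 + 3488.42 + 2642.94 = 6798.8
ΣP(Year 2)Q(Year 2) = 75.05×9 + 1649.93×2 + 305.78×9 = 675.45 + 3299.86 + 2752.02 = 6727.33
link = 6798.8/6727.33 = 1.010624
Chained index = 100 × 0.948007 × 0.939592 × 1.010624 = 90.0203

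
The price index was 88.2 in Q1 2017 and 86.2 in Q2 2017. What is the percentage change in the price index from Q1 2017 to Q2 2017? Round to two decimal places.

-2.27%

Change = (86.2 − 88.2) / 88.2 × 100
       = -2.0 / 88.2 × 100 = -2.2676%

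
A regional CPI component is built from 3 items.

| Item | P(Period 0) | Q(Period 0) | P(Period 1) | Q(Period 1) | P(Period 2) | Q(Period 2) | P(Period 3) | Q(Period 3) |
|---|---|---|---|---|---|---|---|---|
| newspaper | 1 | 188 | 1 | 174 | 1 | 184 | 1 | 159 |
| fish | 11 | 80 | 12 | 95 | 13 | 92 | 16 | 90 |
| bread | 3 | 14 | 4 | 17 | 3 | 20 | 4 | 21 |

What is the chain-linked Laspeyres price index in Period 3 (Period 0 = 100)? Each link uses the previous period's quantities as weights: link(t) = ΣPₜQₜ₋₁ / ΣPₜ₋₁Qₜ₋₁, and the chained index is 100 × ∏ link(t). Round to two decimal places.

138.15

Link Period 0→Period 1:
ΣP(Period 1)Q(Period 0) = 1×188 + 12×80 + 4×14 = 188 + 960 + 56 = 1204
ΣP(Period 0)Q(Period 0) = 1×188 + 11×80 + 3×14 = 188 + 880 + 42 = 1110
link = 1204/1110 = 1.084685
Link Period 1→Period 2:
ΣP(Period 2)Q(Period 1) = 1×174 + 13×95 + 3×17 = 174 + 1235 + 51 = 1460
ΣP(Period 1)Q(Period 1) = 1×174 + 12×95 + 4×17 = 174 + 1140 + 68 = 1382
link = 1460/1382 = 1.056440
Link Period 2→Period 3:
ΣP(Period 3)Q(Period 2) = 1×184 + 16×92 + 4×20 = 184 + 1472 + 80 = 1736
ΣP(Period 2)Q(Period 2) = 1×184 + 13×92 + 3×20 = 184 + 1196 + 60 = 1440
link = 1736/1440 = 1.205556
Chained index = 100 × 1.084685 × 1.056440 × 1.205556 = 138.1451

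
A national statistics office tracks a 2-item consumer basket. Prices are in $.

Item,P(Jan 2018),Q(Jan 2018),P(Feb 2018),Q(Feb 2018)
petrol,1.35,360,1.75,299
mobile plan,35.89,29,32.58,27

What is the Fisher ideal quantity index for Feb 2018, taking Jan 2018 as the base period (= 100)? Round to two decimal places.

Laspeyres component (base-period weights):
ΣP(Jan 2018)Q(Feb 2018) = 1.35×299 + 35.89×27 = 403.65 + 969.03 = 1372.68
ΣP(Jan 2018)Q(Jan 2018) = 1.35×360 + 35.89×29 = 486 + 1040.81 = 1526.81
L = 1372.68 / 1526.81 × 100 = 89.9051
Paasche component (current-period weights):
ΣP(Feb 2018)Q(Feb 2018) = 1.75×299 + 32.58×27 = 523.25 + 879.66 = 1402.91
ΣP(Feb 2018)Q(Jan 2018) = 1.75×360 + 32.58×29 = 630 + 944.82 = 1574.82
P = 1402.91 / 1574.82 × 100 = 89.0838
Fisher = √(L × P) = √(89.9051 × 89.0838) = 89.4935

89.49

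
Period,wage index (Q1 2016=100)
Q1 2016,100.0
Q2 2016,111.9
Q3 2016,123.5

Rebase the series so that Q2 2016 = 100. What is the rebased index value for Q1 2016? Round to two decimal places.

Rebased(Q1 2016) = 100.0 / 111.9 × 100 = 89.3655

89.37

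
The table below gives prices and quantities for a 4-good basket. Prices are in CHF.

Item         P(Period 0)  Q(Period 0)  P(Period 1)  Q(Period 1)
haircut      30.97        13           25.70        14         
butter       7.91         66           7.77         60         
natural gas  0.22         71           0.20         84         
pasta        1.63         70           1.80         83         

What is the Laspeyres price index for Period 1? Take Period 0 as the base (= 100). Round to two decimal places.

93.62

Laspeyres price index uses base-period quantities as weights.
ΣP(Period 1)·Q(Period 0) = 25.70×13 + 7.77×66 + 0.20×71 + 1.80×70 = 334.1 + 512.82 + 14.2 + 126 = 987.12
ΣP(Period 0)·Q(Period 0) = 30.97×13 + 7.91×66 + 0.22×71 + 1.63×70 = 402.61 + 522.06 + 15.62 + 114.1 = 1054.39
Index = 987.12 / 1054.39 × 100 = 93.6200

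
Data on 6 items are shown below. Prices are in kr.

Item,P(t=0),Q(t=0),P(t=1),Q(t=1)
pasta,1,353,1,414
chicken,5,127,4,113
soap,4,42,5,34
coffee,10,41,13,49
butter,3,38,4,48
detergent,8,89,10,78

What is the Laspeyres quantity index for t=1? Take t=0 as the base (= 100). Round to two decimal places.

99.21

Laspeyres quantity index uses base-period prices as weights.
ΣP(t=0)·Q(t=1) = 1×414 + 5×113 + 4×34 + 10×49 + 3×48 + 8×78 = 414 + 565 + 136 + 490 + 144 + 624 = 2373
ΣP(t=0)·Q(t=0) = 1×353 + 5×127 + 4×42 + 10×41 + 3×38 + 8×89 = 353 + 635 + 168 + 410 + 114 + 712 = 2392
Index = 2373 / 2392 × 100 = 99.2057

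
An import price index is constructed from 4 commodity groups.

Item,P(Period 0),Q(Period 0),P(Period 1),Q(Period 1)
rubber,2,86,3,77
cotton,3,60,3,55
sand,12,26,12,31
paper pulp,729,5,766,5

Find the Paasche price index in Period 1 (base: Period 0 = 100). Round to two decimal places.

Paasche price index uses current-period quantities as weights.
ΣP(Period 1)·Q(Period 1) = 3×77 + 3×55 + 12×31 + 766×5 = 231 + 165 + 372 + 3830 = 4598
ΣP(Period 0)·Q(Period 1) = 2×77 + 3×55 + 12×31 + 729×5 = 154 + 165 + 372 + 3645 = 4336
Index = 4598 / 4336 × 100 = 106.0424

106.04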